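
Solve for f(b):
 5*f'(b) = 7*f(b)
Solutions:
 f(b) = C1*exp(7*b/5)


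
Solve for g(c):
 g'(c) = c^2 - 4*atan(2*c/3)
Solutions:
 g(c) = C1 + c^3/3 - 4*c*atan(2*c/3) + 3*log(4*c^2 + 9)


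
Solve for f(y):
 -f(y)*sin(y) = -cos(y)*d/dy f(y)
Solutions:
 f(y) = C1/cos(y)


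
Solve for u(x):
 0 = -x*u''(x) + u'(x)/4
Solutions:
 u(x) = C1 + C2*x^(5/4)


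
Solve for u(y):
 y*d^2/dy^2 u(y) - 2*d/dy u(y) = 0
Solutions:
 u(y) = C1 + C2*y^3


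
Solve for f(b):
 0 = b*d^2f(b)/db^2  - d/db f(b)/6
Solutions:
 f(b) = C1 + C2*b^(7/6)


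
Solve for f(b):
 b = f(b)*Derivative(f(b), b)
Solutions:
 f(b) = -sqrt(C1 + b^2)
 f(b) = sqrt(C1 + b^2)


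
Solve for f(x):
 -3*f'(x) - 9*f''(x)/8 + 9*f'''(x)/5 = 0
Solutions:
 f(x) = C1 + C2*exp(x*(15 - sqrt(4065))/48) + C3*exp(x*(15 + sqrt(4065))/48)


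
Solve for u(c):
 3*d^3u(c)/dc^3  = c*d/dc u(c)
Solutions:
 u(c) = C1 + Integral(C2*airyai(3^(2/3)*c/3) + C3*airybi(3^(2/3)*c/3), c)


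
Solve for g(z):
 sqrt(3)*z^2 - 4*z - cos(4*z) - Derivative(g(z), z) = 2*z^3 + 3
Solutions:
 g(z) = C1 - z^4/2 + sqrt(3)*z^3/3 - 2*z^2 - 3*z - sin(4*z)/4


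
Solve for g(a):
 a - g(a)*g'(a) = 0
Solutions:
 g(a) = -sqrt(C1 + a^2)
 g(a) = sqrt(C1 + a^2)


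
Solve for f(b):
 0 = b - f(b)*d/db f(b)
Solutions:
 f(b) = -sqrt(C1 + b^2)
 f(b) = sqrt(C1 + b^2)


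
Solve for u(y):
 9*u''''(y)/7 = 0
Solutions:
 u(y) = C1 + C2*y + C3*y^2 + C4*y^3


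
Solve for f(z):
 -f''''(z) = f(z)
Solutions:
 f(z) = (C1*sin(sqrt(2)*z/2) + C2*cos(sqrt(2)*z/2))*exp(-sqrt(2)*z/2) + (C3*sin(sqrt(2)*z/2) + C4*cos(sqrt(2)*z/2))*exp(sqrt(2)*z/2)


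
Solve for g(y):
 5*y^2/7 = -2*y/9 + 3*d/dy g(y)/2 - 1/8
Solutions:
 g(y) = C1 + 10*y^3/63 + 2*y^2/27 + y/12


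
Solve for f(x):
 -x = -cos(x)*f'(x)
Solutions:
 f(x) = C1 + Integral(x/cos(x), x)


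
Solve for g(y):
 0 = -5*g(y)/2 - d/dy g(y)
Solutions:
 g(y) = C1*exp(-5*y/2)


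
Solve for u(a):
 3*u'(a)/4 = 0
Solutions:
 u(a) = C1


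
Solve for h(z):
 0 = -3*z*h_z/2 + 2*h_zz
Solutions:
 h(z) = C1 + C2*erfi(sqrt(6)*z/4)


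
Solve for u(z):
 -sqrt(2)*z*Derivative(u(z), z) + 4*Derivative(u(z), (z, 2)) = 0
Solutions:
 u(z) = C1 + C2*erfi(2^(3/4)*z/4)


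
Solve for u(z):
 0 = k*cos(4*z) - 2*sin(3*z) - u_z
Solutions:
 u(z) = C1 + k*sin(4*z)/4 + 2*cos(3*z)/3


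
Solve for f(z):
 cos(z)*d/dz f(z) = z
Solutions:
 f(z) = C1 + Integral(z/cos(z), z)


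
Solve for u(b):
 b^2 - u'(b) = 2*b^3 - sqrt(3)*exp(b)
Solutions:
 u(b) = C1 - b^4/2 + b^3/3 + sqrt(3)*exp(b)


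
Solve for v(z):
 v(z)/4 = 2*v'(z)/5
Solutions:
 v(z) = C1*exp(5*z/8)


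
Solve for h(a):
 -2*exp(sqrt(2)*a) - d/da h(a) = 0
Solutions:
 h(a) = C1 - sqrt(2)*exp(sqrt(2)*a)


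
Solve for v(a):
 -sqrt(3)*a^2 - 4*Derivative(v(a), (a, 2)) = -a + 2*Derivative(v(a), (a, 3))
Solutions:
 v(a) = C1 + C2*a + C3*exp(-2*a) - sqrt(3)*a^4/48 + a^3*(1 + sqrt(3))/24 - a^2*(1 + sqrt(3))/16


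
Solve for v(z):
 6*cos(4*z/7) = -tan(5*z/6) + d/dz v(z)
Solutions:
 v(z) = C1 - 6*log(cos(5*z/6))/5 + 21*sin(4*z/7)/2


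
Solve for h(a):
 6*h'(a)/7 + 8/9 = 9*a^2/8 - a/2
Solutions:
 h(a) = C1 + 7*a^3/16 - 7*a^2/24 - 28*a/27


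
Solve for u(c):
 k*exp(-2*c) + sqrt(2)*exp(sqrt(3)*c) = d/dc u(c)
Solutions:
 u(c) = C1 - k*exp(-2*c)/2 + sqrt(6)*exp(sqrt(3)*c)/3


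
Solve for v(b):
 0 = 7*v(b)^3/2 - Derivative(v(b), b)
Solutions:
 v(b) = -sqrt(-1/(C1 + 7*b))
 v(b) = sqrt(-1/(C1 + 7*b))


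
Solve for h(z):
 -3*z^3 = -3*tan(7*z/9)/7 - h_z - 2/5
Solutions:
 h(z) = C1 + 3*z^4/4 - 2*z/5 + 27*log(cos(7*z/9))/49


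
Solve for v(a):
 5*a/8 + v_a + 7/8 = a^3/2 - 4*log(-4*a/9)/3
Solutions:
 v(a) = C1 + a^4/8 - 5*a^2/16 - 4*a*log(-a)/3 + a*(-64*log(2) + 11 + 64*log(3))/24


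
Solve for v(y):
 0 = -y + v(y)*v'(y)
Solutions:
 v(y) = -sqrt(C1 + y^2)
 v(y) = sqrt(C1 + y^2)


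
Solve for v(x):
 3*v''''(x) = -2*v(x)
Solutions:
 v(x) = (C1*sin(6^(3/4)*x/6) + C2*cos(6^(3/4)*x/6))*exp(-6^(3/4)*x/6) + (C3*sin(6^(3/4)*x/6) + C4*cos(6^(3/4)*x/6))*exp(6^(3/4)*x/6)


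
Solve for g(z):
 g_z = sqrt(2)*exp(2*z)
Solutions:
 g(z) = C1 + sqrt(2)*exp(2*z)/2


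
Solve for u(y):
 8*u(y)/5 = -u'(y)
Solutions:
 u(y) = C1*exp(-8*y/5)


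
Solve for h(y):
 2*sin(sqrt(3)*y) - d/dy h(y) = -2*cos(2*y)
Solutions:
 h(y) = C1 + sin(2*y) - 2*sqrt(3)*cos(sqrt(3)*y)/3


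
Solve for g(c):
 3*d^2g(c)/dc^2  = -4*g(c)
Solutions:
 g(c) = C1*sin(2*sqrt(3)*c/3) + C2*cos(2*sqrt(3)*c/3)


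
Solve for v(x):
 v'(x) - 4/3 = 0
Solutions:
 v(x) = C1 + 4*x/3


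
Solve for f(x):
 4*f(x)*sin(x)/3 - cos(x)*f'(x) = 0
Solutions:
 f(x) = C1/cos(x)^(4/3)


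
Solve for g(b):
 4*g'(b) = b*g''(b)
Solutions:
 g(b) = C1 + C2*b^5


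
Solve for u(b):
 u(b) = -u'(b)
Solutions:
 u(b) = C1*exp(-b)


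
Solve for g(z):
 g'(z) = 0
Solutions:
 g(z) = C1


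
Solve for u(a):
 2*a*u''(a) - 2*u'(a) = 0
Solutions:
 u(a) = C1 + C2*a^2


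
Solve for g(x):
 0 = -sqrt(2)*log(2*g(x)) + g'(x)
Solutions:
 -sqrt(2)*Integral(1/(log(_y) + log(2)), (_y, g(x)))/2 = C1 - x


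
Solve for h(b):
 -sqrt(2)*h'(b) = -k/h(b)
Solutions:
 h(b) = -sqrt(C1 + sqrt(2)*b*k)
 h(b) = sqrt(C1 + sqrt(2)*b*k)


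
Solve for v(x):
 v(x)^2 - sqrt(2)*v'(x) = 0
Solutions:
 v(x) = -2/(C1 + sqrt(2)*x)


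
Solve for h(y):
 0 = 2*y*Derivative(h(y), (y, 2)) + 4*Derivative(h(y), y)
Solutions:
 h(y) = C1 + C2/y


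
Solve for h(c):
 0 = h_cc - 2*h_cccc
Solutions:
 h(c) = C1 + C2*c + C3*exp(-sqrt(2)*c/2) + C4*exp(sqrt(2)*c/2)


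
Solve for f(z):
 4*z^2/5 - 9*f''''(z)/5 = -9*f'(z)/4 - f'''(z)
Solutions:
 f(z) = C1 + C2*exp(z*(-5^(1/3)*(81*sqrt(60249) + 19883)^(1/3) - 20*5^(2/3)/(81*sqrt(60249) + 19883)^(1/3) + 20)/108)*sin(sqrt(3)*5^(1/3)*z*(-(81*sqrt(60249) + 19883)^(1/3) + 20*5^(1/3)/(81*sqrt(60249) + 19883)^(1/3))/108) + C3*exp(z*(-5^(1/3)*(81*sqrt(60249) + 19883)^(1/3) - 20*5^(2/3)/(81*sqrt(60249) + 19883)^(1/3) + 20)/108)*cos(sqrt(3)*5^(1/3)*z*(-(81*sqrt(60249) + 19883)^(1/3) + 20*5^(1/3)/(81*sqrt(60249) + 19883)^(1/3))/108) + C4*exp(z*(20*5^(2/3)/(81*sqrt(60249) + 19883)^(1/3) + 10 + 5^(1/3)*(81*sqrt(60249) + 19883)^(1/3))/54) - 16*z^3/135 + 128*z/405


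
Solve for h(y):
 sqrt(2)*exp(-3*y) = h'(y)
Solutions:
 h(y) = C1 - sqrt(2)*exp(-3*y)/3


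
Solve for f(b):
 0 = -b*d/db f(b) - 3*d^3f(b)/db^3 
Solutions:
 f(b) = C1 + Integral(C2*airyai(-3^(2/3)*b/3) + C3*airybi(-3^(2/3)*b/3), b)


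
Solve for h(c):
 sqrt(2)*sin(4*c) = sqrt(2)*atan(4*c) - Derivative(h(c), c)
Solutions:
 h(c) = C1 + sqrt(2)*(c*atan(4*c) - log(16*c^2 + 1)/8) + sqrt(2)*cos(4*c)/4


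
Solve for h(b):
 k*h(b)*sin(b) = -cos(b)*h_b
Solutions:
 h(b) = C1*exp(k*log(cos(b)))


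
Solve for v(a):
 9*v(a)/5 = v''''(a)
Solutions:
 v(a) = C1*exp(-sqrt(3)*5^(3/4)*a/5) + C2*exp(sqrt(3)*5^(3/4)*a/5) + C3*sin(sqrt(3)*5^(3/4)*a/5) + C4*cos(sqrt(3)*5^(3/4)*a/5)


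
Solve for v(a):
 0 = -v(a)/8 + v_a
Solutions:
 v(a) = C1*exp(a/8)


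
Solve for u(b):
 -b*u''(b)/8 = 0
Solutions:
 u(b) = C1 + C2*b


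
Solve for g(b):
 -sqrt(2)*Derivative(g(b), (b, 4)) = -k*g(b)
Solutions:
 g(b) = C1*exp(-2^(7/8)*b*k^(1/4)/2) + C2*exp(2^(7/8)*b*k^(1/4)/2) + C3*exp(-2^(7/8)*I*b*k^(1/4)/2) + C4*exp(2^(7/8)*I*b*k^(1/4)/2)


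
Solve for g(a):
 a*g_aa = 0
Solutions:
 g(a) = C1 + C2*a


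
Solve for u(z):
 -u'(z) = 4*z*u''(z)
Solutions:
 u(z) = C1 + C2*z^(3/4)


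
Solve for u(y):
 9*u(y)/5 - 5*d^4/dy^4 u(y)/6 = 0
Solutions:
 u(y) = C1*exp(-sqrt(5)*54^(1/4)*y/5) + C2*exp(sqrt(5)*54^(1/4)*y/5) + C3*sin(sqrt(5)*54^(1/4)*y/5) + C4*cos(sqrt(5)*54^(1/4)*y/5)


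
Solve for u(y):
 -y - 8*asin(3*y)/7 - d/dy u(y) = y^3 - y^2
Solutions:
 u(y) = C1 - y^4/4 + y^3/3 - y^2/2 - 8*y*asin(3*y)/7 - 8*sqrt(1 - 9*y^2)/21


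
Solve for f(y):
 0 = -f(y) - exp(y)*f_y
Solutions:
 f(y) = C1*exp(exp(-y))


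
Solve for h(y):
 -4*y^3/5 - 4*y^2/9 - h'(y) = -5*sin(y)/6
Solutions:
 h(y) = C1 - y^4/5 - 4*y^3/27 - 5*cos(y)/6


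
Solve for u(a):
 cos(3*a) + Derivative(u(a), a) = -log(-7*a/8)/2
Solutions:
 u(a) = C1 - a*log(-a)/2 - a*log(7) + a/2 + a*log(2) + a*log(14)/2 - sin(3*a)/3


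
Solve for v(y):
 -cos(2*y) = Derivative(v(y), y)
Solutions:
 v(y) = C1 - sin(2*y)/2


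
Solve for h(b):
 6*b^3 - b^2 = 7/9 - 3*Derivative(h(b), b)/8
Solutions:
 h(b) = C1 - 4*b^4 + 8*b^3/9 + 56*b/27


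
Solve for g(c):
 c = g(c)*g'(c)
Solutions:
 g(c) = -sqrt(C1 + c^2)
 g(c) = sqrt(C1 + c^2)


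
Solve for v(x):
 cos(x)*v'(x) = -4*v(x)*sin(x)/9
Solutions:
 v(x) = C1*cos(x)^(4/9)


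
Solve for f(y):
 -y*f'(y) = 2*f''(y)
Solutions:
 f(y) = C1 + C2*erf(y/2)


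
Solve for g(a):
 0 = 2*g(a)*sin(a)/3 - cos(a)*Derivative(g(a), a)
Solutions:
 g(a) = C1/cos(a)^(2/3)


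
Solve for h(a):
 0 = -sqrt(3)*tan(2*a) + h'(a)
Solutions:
 h(a) = C1 - sqrt(3)*log(cos(2*a))/2


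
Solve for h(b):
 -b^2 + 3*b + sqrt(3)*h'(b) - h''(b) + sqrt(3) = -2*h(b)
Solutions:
 h(b) = C1*exp(b*(-sqrt(11) + sqrt(3))/2) + C2*exp(b*(sqrt(3) + sqrt(11))/2) + b^2/2 - 3*b/2 - sqrt(3)*b/2 + sqrt(3)/4 + 5/4


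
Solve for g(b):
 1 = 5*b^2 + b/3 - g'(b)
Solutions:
 g(b) = C1 + 5*b^3/3 + b^2/6 - b


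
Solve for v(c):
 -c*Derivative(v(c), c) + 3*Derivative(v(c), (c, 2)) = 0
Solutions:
 v(c) = C1 + C2*erfi(sqrt(6)*c/6)


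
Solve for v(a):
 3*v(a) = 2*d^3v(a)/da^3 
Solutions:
 v(a) = C3*exp(2^(2/3)*3^(1/3)*a/2) + (C1*sin(2^(2/3)*3^(5/6)*a/4) + C2*cos(2^(2/3)*3^(5/6)*a/4))*exp(-2^(2/3)*3^(1/3)*a/4)


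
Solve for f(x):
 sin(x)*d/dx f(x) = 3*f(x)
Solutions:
 f(x) = C1*(cos(x) - 1)^(3/2)/(cos(x) + 1)^(3/2)


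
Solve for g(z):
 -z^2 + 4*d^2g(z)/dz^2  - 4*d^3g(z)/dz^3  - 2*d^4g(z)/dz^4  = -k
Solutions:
 g(z) = C1 + C2*z + C3*exp(z*(-1 + sqrt(3))) + C4*exp(-z*(1 + sqrt(3))) + z^4/48 + z^3/12 + z^2*(3 - k)/8


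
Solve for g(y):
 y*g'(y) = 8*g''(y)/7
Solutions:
 g(y) = C1 + C2*erfi(sqrt(7)*y/4)


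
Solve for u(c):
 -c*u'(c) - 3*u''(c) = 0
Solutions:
 u(c) = C1 + C2*erf(sqrt(6)*c/6)


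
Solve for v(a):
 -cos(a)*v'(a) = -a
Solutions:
 v(a) = C1 + Integral(a/cos(a), a)


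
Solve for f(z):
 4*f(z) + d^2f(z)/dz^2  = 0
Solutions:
 f(z) = C1*sin(2*z) + C2*cos(2*z)


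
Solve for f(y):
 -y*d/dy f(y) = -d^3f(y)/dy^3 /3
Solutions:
 f(y) = C1 + Integral(C2*airyai(3^(1/3)*y) + C3*airybi(3^(1/3)*y), y)


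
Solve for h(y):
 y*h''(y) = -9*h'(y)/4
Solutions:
 h(y) = C1 + C2/y^(5/4)


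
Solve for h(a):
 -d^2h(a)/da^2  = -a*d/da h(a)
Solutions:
 h(a) = C1 + C2*erfi(sqrt(2)*a/2)


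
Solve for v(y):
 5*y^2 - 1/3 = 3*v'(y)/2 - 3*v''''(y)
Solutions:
 v(y) = C1 + C4*exp(2^(2/3)*y/2) + 10*y^3/9 - 2*y/9 + (C2*sin(2^(2/3)*sqrt(3)*y/4) + C3*cos(2^(2/3)*sqrt(3)*y/4))*exp(-2^(2/3)*y/4)


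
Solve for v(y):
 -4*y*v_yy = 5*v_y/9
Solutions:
 v(y) = C1 + C2*y^(31/36)


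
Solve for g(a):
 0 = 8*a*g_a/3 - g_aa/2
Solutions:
 g(a) = C1 + C2*erfi(2*sqrt(6)*a/3)


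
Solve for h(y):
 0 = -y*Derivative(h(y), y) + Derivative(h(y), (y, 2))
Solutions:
 h(y) = C1 + C2*erfi(sqrt(2)*y/2)


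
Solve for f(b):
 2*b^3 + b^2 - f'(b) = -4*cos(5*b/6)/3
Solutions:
 f(b) = C1 + b^4/2 + b^3/3 + 8*sin(5*b/6)/5


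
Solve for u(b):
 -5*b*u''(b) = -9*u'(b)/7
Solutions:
 u(b) = C1 + C2*b^(44/35)


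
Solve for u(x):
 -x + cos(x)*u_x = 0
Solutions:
 u(x) = C1 + Integral(x/cos(x), x)


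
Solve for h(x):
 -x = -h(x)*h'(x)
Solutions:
 h(x) = -sqrt(C1 + x^2)
 h(x) = sqrt(C1 + x^2)


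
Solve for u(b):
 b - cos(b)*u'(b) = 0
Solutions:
 u(b) = C1 + Integral(b/cos(b), b)


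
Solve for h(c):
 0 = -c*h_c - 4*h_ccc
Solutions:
 h(c) = C1 + Integral(C2*airyai(-2^(1/3)*c/2) + C3*airybi(-2^(1/3)*c/2), c)


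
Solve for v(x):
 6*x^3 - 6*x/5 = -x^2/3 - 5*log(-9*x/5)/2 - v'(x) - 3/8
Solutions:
 v(x) = C1 - 3*x^4/2 - x^3/9 + 3*x^2/5 - 5*x*log(-x)/2 + x*(-5*log(3) + 17/8 + 5*log(5)/2)


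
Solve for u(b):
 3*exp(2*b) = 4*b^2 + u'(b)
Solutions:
 u(b) = C1 - 4*b^3/3 + 3*exp(2*b)/2


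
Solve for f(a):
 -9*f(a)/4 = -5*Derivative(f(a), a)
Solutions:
 f(a) = C1*exp(9*a/20)


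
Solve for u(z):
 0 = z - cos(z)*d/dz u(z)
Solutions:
 u(z) = C1 + Integral(z/cos(z), z)


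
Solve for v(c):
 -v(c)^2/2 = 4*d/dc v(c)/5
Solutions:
 v(c) = 8/(C1 + 5*c)


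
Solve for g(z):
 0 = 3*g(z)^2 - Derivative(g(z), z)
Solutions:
 g(z) = -1/(C1 + 3*z)


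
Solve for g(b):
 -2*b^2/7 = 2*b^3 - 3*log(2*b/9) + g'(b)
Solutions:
 g(b) = C1 - b^4/2 - 2*b^3/21 + 3*b*log(b) + b*log(8/729) - 3*b


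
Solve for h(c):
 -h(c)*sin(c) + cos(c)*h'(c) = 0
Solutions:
 h(c) = C1/cos(c)


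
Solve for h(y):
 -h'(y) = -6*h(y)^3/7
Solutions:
 h(y) = -sqrt(14)*sqrt(-1/(C1 + 6*y))/2
 h(y) = sqrt(14)*sqrt(-1/(C1 + 6*y))/2


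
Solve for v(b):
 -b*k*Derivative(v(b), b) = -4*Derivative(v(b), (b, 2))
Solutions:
 v(b) = Piecewise((-sqrt(2)*sqrt(pi)*C1*erf(sqrt(2)*b*sqrt(-k)/4)/sqrt(-k) - C2, (k > 0) | (k < 0)), (-C1*b - C2, True))


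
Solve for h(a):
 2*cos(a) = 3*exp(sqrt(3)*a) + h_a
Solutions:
 h(a) = C1 - sqrt(3)*exp(sqrt(3)*a) + 2*sin(a)


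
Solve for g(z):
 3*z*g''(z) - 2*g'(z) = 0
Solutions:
 g(z) = C1 + C2*z^(5/3)


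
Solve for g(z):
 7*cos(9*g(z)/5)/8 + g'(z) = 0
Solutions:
 7*z/8 - 5*log(sin(9*g(z)/5) - 1)/18 + 5*log(sin(9*g(z)/5) + 1)/18 = C1


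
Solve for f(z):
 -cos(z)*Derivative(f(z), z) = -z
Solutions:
 f(z) = C1 + Integral(z/cos(z), z)


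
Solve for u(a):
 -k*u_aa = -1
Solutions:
 u(a) = C1 + C2*a + a^2/(2*k)


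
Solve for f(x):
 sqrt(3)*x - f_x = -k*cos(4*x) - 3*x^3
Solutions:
 f(x) = C1 + k*sin(4*x)/4 + 3*x^4/4 + sqrt(3)*x^2/2


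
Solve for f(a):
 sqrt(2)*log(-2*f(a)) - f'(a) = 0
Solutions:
 -sqrt(2)*Integral(1/(log(-_y) + log(2)), (_y, f(a)))/2 = C1 - a


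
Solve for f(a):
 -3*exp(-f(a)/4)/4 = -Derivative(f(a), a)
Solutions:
 f(a) = 4*log(C1 + 3*a/16)


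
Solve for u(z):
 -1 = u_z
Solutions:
 u(z) = C1 - z


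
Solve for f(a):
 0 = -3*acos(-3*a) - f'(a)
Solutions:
 f(a) = C1 - 3*a*acos(-3*a) - sqrt(1 - 9*a^2)


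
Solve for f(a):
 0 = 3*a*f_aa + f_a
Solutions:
 f(a) = C1 + C2*a^(2/3)


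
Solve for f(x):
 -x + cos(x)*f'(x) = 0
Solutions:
 f(x) = C1 + Integral(x/cos(x), x)


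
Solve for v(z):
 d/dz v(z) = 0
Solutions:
 v(z) = C1


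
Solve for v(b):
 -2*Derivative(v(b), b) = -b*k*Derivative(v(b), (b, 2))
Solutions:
 v(b) = C1 + b^(((re(k) + 2)*re(k) + im(k)^2)/(re(k)^2 + im(k)^2))*(C2*sin(2*log(b)*Abs(im(k))/(re(k)^2 + im(k)^2)) + C3*cos(2*log(b)*im(k)/(re(k)^2 + im(k)^2)))


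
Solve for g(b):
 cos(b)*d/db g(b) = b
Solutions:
 g(b) = C1 + Integral(b/cos(b), b)


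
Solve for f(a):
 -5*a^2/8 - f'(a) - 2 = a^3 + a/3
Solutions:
 f(a) = C1 - a^4/4 - 5*a^3/24 - a^2/6 - 2*a


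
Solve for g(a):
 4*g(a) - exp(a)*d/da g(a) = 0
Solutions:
 g(a) = C1*exp(-4*exp(-a))


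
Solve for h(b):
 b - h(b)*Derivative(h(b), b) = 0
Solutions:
 h(b) = -sqrt(C1 + b^2)
 h(b) = sqrt(C1 + b^2)


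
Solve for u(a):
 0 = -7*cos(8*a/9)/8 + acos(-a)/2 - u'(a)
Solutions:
 u(a) = C1 + a*acos(-a)/2 + sqrt(1 - a^2)/2 - 63*sin(8*a/9)/64


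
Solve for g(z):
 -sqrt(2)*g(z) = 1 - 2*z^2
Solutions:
 g(z) = sqrt(2)*(z^2 - 1/2)


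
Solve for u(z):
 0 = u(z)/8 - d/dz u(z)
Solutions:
 u(z) = C1*exp(z/8)


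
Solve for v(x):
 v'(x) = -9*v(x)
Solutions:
 v(x) = C1*exp(-9*x)


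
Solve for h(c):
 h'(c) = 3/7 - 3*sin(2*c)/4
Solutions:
 h(c) = C1 + 3*c/7 + 3*cos(2*c)/8


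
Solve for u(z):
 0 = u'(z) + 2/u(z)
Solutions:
 u(z) = -sqrt(C1 - 4*z)
 u(z) = sqrt(C1 - 4*z)


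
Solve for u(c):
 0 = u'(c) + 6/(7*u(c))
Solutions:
 u(c) = -sqrt(C1 - 84*c)/7
 u(c) = sqrt(C1 - 84*c)/7


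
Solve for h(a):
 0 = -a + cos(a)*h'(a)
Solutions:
 h(a) = C1 + Integral(a/cos(a), a)


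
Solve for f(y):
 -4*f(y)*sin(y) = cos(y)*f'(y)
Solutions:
 f(y) = C1*cos(y)^4


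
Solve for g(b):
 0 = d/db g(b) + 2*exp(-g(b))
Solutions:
 g(b) = log(C1 - 2*b)


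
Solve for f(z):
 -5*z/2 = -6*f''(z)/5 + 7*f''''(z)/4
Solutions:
 f(z) = C1 + C2*z + C3*exp(-2*sqrt(210)*z/35) + C4*exp(2*sqrt(210)*z/35) + 25*z^3/72


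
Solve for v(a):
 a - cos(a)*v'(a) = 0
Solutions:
 v(a) = C1 + Integral(a/cos(a), a)


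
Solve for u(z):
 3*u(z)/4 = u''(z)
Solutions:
 u(z) = C1*exp(-sqrt(3)*z/2) + C2*exp(sqrt(3)*z/2)


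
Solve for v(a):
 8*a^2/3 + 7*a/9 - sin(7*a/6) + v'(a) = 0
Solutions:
 v(a) = C1 - 8*a^3/9 - 7*a^2/18 - 6*cos(7*a/6)/7


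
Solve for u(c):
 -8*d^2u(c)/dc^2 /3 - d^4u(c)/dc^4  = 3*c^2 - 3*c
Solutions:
 u(c) = C1 + C2*c + C3*sin(2*sqrt(6)*c/3) + C4*cos(2*sqrt(6)*c/3) - 3*c^4/32 + 3*c^3/16 + 27*c^2/64


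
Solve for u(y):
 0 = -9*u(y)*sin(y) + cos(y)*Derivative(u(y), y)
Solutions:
 u(y) = C1/cos(y)^9


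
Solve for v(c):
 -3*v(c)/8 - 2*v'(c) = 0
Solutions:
 v(c) = C1*exp(-3*c/16)


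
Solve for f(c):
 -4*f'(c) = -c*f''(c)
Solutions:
 f(c) = C1 + C2*c^5


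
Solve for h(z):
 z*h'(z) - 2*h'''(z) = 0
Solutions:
 h(z) = C1 + Integral(C2*airyai(2^(2/3)*z/2) + C3*airybi(2^(2/3)*z/2), z)


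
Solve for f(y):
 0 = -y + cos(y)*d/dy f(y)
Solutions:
 f(y) = C1 + Integral(y/cos(y), y)


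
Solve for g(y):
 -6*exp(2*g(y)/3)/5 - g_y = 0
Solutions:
 g(y) = 3*log(-sqrt(-1/(C1 - 6*y))) - 3*log(2) + 3*log(30)/2
 g(y) = 3*log(-1/(C1 - 6*y))/2 - 3*log(2) + 3*log(30)/2


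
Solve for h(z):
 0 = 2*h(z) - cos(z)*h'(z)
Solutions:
 h(z) = C1*(sin(z) + 1)/(sin(z) - 1)


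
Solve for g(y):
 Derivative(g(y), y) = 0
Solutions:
 g(y) = C1


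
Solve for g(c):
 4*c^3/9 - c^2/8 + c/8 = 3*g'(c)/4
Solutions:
 g(c) = C1 + 4*c^4/27 - c^3/18 + c^2/12


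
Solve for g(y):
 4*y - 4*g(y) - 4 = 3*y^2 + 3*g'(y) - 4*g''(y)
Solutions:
 g(y) = C1*exp(y*(3 - sqrt(73))/8) + C2*exp(y*(3 + sqrt(73))/8) - 3*y^2/4 + 17*y/8 - 131/32


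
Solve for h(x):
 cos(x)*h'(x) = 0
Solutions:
 h(x) = C1


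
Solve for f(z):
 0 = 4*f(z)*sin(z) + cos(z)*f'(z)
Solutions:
 f(z) = C1*cos(z)^4


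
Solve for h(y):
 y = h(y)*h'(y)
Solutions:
 h(y) = -sqrt(C1 + y^2)
 h(y) = sqrt(C1 + y^2)


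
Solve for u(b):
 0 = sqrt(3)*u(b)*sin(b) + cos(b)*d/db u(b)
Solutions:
 u(b) = C1*cos(b)^(sqrt(3))


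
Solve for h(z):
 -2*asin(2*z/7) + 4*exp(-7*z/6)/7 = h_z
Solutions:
 h(z) = C1 - 2*z*asin(2*z/7) - sqrt(49 - 4*z^2) - 24*exp(-7*z/6)/49


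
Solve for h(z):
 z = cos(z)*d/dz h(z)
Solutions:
 h(z) = C1 + Integral(z/cos(z), z)


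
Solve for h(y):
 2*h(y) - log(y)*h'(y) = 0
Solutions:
 h(y) = C1*exp(2*li(y))


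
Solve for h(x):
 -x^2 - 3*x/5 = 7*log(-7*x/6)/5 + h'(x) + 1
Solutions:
 h(x) = C1 - x^3/3 - 3*x^2/10 - 7*x*log(-x)/5 + x*(-7*log(7) + 2 + 7*log(6))/5


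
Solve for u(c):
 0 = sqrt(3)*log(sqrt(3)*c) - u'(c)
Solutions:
 u(c) = C1 + sqrt(3)*c*log(c) - sqrt(3)*c + sqrt(3)*c*log(3)/2


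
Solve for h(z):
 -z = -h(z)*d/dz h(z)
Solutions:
 h(z) = -sqrt(C1 + z^2)
 h(z) = sqrt(C1 + z^2)


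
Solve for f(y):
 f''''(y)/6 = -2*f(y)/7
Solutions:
 f(y) = (C1*sin(3^(1/4)*7^(3/4)*y/7) + C2*cos(3^(1/4)*7^(3/4)*y/7))*exp(-3^(1/4)*7^(3/4)*y/7) + (C3*sin(3^(1/4)*7^(3/4)*y/7) + C4*cos(3^(1/4)*7^(3/4)*y/7))*exp(3^(1/4)*7^(3/4)*y/7)


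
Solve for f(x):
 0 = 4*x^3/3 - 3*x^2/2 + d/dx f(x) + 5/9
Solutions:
 f(x) = C1 - x^4/3 + x^3/2 - 5*x/9


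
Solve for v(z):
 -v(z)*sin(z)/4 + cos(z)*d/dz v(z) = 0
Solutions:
 v(z) = C1/cos(z)^(1/4)


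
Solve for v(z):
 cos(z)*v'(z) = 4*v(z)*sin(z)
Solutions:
 v(z) = C1/cos(z)^4


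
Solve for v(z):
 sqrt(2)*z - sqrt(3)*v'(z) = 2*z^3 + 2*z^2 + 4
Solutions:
 v(z) = C1 - sqrt(3)*z^4/6 - 2*sqrt(3)*z^3/9 + sqrt(6)*z^2/6 - 4*sqrt(3)*z/3


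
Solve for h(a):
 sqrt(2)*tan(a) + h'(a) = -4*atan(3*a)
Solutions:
 h(a) = C1 - 4*a*atan(3*a) + 2*log(9*a^2 + 1)/3 + sqrt(2)*log(cos(a))


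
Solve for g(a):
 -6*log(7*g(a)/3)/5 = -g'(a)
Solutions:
 5*Integral(1/(-log(_y) - log(7) + log(3)), (_y, g(a)))/6 = C1 - a


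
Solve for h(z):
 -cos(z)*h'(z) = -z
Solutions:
 h(z) = C1 + Integral(z/cos(z), z)


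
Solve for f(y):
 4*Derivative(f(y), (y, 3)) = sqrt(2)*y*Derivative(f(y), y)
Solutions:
 f(y) = C1 + Integral(C2*airyai(sqrt(2)*y/2) + C3*airybi(sqrt(2)*y/2), y)


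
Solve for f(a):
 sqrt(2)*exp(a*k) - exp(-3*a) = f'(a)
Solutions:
 f(a) = C1 + exp(-3*a)/3 + sqrt(2)*exp(a*k)/k


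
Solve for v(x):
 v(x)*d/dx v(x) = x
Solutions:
 v(x) = -sqrt(C1 + x^2)
 v(x) = sqrt(C1 + x^2)


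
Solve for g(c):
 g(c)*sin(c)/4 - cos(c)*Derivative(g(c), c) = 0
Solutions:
 g(c) = C1/cos(c)^(1/4)


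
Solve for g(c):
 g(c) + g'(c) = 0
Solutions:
 g(c) = C1*exp(-c)


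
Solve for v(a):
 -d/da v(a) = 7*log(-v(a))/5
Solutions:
 -li(-v(a)) = C1 - 7*a/5


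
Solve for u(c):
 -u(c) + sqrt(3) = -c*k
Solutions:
 u(c) = c*k + sqrt(3)


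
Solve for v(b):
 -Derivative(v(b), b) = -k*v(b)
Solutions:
 v(b) = C1*exp(b*k)


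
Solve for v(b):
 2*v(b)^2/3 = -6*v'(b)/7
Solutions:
 v(b) = 9/(C1 + 7*b)


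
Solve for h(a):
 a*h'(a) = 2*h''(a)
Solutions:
 h(a) = C1 + C2*erfi(a/2)


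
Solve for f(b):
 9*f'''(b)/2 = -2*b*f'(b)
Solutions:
 f(b) = C1 + Integral(C2*airyai(-2^(2/3)*3^(1/3)*b/3) + C3*airybi(-2^(2/3)*3^(1/3)*b/3), b)


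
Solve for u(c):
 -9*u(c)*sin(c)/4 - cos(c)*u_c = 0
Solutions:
 u(c) = C1*cos(c)^(9/4)


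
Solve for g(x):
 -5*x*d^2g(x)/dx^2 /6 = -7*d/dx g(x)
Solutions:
 g(x) = C1 + C2*x^(47/5)


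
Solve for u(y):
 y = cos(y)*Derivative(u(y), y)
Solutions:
 u(y) = C1 + Integral(y/cos(y), y)


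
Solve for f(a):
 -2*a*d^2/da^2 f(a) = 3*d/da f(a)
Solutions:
 f(a) = C1 + C2/sqrt(a)


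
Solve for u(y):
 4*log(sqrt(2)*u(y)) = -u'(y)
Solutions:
 Integral(1/(2*log(_y) + log(2)), (_y, u(y)))/2 = C1 - y


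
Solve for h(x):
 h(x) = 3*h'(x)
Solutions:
 h(x) = C1*exp(x/3)


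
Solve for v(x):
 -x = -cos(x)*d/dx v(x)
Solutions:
 v(x) = C1 + Integral(x/cos(x), x)


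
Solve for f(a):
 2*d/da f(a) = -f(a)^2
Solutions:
 f(a) = 2/(C1 + a)


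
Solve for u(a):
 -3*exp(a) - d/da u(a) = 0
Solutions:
 u(a) = C1 - 3*exp(a)


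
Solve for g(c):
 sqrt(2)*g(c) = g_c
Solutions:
 g(c) = C1*exp(sqrt(2)*c)


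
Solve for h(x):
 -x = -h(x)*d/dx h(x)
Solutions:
 h(x) = -sqrt(C1 + x^2)
 h(x) = sqrt(C1 + x^2)


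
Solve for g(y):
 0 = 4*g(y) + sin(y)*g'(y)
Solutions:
 g(y) = C1*(cos(y)^2 + 2*cos(y) + 1)/(cos(y)^2 - 2*cos(y) + 1)


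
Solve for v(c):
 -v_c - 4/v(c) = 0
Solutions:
 v(c) = -sqrt(C1 - 8*c)
 v(c) = sqrt(C1 - 8*c)


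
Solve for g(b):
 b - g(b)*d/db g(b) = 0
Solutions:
 g(b) = -sqrt(C1 + b^2)
 g(b) = sqrt(C1 + b^2)


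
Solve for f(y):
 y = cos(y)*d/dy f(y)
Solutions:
 f(y) = C1 + Integral(y/cos(y), y)


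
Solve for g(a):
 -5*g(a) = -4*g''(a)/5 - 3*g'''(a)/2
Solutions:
 g(a) = C1*exp(-a*(64/(225*sqrt(452553) + 151363)^(1/3) + 16 + (225*sqrt(452553) + 151363)^(1/3))/90)*sin(sqrt(3)*a*(-(225*sqrt(452553) + 151363)^(1/3) + 64/(225*sqrt(452553) + 151363)^(1/3))/90) + C2*exp(-a*(64/(225*sqrt(452553) + 151363)^(1/3) + 16 + (225*sqrt(452553) + 151363)^(1/3))/90)*cos(sqrt(3)*a*(-(225*sqrt(452553) + 151363)^(1/3) + 64/(225*sqrt(452553) + 151363)^(1/3))/90) + C3*exp(a*(-8 + 64/(225*sqrt(452553) + 151363)^(1/3) + (225*sqrt(452553) + 151363)^(1/3))/45)


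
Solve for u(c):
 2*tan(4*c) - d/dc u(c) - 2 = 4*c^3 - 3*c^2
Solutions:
 u(c) = C1 - c^4 + c^3 - 2*c - log(cos(4*c))/2


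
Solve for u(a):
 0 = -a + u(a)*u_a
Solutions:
 u(a) = -sqrt(C1 + a^2)
 u(a) = sqrt(C1 + a^2)


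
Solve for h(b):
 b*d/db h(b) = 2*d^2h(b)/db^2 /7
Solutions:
 h(b) = C1 + C2*erfi(sqrt(7)*b/2)


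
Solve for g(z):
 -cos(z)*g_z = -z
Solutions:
 g(z) = C1 + Integral(z/cos(z), z)


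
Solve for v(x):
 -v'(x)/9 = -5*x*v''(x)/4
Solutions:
 v(x) = C1 + C2*x^(49/45)


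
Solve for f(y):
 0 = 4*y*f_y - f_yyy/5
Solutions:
 f(y) = C1 + Integral(C2*airyai(20^(1/3)*y) + C3*airybi(20^(1/3)*y), y)


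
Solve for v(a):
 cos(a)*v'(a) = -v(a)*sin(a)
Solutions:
 v(a) = C1*cos(a)


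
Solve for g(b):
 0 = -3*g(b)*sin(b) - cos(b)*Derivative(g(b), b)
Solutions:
 g(b) = C1*cos(b)^3


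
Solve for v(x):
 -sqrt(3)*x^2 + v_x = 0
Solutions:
 v(x) = C1 + sqrt(3)*x^3/3


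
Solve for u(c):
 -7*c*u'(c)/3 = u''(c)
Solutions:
 u(c) = C1 + C2*erf(sqrt(42)*c/6)


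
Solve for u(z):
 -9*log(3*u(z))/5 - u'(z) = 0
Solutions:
 5*Integral(1/(log(_y) + log(3)), (_y, u(z)))/9 = C1 - z


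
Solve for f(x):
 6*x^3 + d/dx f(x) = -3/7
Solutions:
 f(x) = C1 - 3*x^4/2 - 3*x/7


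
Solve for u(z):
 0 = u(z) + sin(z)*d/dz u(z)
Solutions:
 u(z) = C1*sqrt(cos(z) + 1)/sqrt(cos(z) - 1)


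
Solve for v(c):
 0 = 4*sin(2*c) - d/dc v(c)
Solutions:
 v(c) = C1 - 2*cos(2*c)


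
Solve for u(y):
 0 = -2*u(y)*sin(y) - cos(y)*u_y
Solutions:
 u(y) = C1*cos(y)^2


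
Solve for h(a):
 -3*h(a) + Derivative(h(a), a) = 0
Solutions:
 h(a) = C1*exp(3*a)


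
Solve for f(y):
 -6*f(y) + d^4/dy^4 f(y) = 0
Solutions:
 f(y) = C1*exp(-6^(1/4)*y) + C2*exp(6^(1/4)*y) + C3*sin(6^(1/4)*y) + C4*cos(6^(1/4)*y)


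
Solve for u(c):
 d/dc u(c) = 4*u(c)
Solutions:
 u(c) = C1*exp(4*c)


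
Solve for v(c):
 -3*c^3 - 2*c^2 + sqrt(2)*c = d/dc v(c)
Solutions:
 v(c) = C1 - 3*c^4/4 - 2*c^3/3 + sqrt(2)*c^2/2


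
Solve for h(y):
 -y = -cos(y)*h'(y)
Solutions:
 h(y) = C1 + Integral(y/cos(y), y)


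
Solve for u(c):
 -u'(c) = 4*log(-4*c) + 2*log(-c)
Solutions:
 u(c) = C1 - 6*c*log(-c) + 2*c*(3 - 4*log(2))


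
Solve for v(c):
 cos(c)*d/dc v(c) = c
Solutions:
 v(c) = C1 + Integral(c/cos(c), c)


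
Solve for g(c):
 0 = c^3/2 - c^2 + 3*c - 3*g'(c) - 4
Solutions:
 g(c) = C1 + c^4/24 - c^3/9 + c^2/2 - 4*c/3


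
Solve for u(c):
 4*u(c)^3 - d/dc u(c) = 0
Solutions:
 u(c) = -sqrt(2)*sqrt(-1/(C1 + 4*c))/2
 u(c) = sqrt(2)*sqrt(-1/(C1 + 4*c))/2


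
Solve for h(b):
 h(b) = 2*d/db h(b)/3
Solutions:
 h(b) = C1*exp(3*b/2)


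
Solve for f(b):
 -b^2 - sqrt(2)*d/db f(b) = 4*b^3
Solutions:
 f(b) = C1 - sqrt(2)*b^4/2 - sqrt(2)*b^3/6


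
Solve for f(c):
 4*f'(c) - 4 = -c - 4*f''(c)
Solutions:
 f(c) = C1 + C2*exp(-c) - c^2/8 + 5*c/4


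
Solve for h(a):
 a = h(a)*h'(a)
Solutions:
 h(a) = -sqrt(C1 + a^2)
 h(a) = sqrt(C1 + a^2)


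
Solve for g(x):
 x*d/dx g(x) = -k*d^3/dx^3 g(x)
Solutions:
 g(x) = C1 + Integral(C2*airyai(x*(-1/k)^(1/3)) + C3*airybi(x*(-1/k)^(1/3)), x)


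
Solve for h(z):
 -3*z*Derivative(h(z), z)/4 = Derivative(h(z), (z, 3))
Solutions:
 h(z) = C1 + Integral(C2*airyai(-6^(1/3)*z/2) + C3*airybi(-6^(1/3)*z/2), z)


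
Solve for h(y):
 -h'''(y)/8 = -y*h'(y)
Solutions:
 h(y) = C1 + Integral(C2*airyai(2*y) + C3*airybi(2*y), y)


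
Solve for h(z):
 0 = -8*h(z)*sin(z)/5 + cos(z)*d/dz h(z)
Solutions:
 h(z) = C1/cos(z)^(8/5)


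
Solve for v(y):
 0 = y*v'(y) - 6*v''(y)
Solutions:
 v(y) = C1 + C2*erfi(sqrt(3)*y/6)


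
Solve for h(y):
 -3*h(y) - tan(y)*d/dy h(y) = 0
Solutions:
 h(y) = C1/sin(y)^3


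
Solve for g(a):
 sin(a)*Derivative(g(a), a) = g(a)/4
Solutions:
 g(a) = C1*(cos(a) - 1)^(1/8)/(cos(a) + 1)^(1/8)


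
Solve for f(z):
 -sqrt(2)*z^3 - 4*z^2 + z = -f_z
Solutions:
 f(z) = C1 + sqrt(2)*z^4/4 + 4*z^3/3 - z^2/2


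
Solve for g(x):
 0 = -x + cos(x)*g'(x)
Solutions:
 g(x) = C1 + Integral(x/cos(x), x)


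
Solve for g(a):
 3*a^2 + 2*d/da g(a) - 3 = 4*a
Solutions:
 g(a) = C1 - a^3/2 + a^2 + 3*a/2


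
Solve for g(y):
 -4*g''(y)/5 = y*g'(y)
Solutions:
 g(y) = C1 + C2*erf(sqrt(10)*y/4)


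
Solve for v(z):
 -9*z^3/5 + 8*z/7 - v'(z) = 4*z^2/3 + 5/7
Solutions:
 v(z) = C1 - 9*z^4/20 - 4*z^3/9 + 4*z^2/7 - 5*z/7


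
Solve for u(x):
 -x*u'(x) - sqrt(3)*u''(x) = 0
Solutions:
 u(x) = C1 + C2*erf(sqrt(2)*3^(3/4)*x/6)


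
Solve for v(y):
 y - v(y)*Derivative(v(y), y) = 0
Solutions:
 v(y) = -sqrt(C1 + y^2)
 v(y) = sqrt(C1 + y^2)


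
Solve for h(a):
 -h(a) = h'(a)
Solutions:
 h(a) = C1*exp(-a)


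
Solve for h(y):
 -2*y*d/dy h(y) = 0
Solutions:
 h(y) = C1


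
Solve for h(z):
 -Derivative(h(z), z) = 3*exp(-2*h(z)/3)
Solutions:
 h(z) = 3*log(-sqrt(C1 - 3*z)) - 3*log(3) + 3*log(6)/2
 h(z) = 3*log(C1 - 3*z)/2 - 3*log(3) + 3*log(6)/2


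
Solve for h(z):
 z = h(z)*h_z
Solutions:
 h(z) = -sqrt(C1 + z^2)
 h(z) = sqrt(C1 + z^2)


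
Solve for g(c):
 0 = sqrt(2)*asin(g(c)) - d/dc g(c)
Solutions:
 Integral(1/asin(_y), (_y, g(c))) = C1 + sqrt(2)*c


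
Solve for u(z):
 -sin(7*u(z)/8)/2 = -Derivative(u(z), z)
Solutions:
 -z/2 + 4*log(cos(7*u(z)/8) - 1)/7 - 4*log(cos(7*u(z)/8) + 1)/7 = C1


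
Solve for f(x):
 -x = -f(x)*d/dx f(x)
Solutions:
 f(x) = -sqrt(C1 + x^2)
 f(x) = sqrt(C1 + x^2)


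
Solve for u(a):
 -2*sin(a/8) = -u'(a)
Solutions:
 u(a) = C1 - 16*cos(a/8)


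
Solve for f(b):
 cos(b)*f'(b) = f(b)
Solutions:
 f(b) = C1*sqrt(sin(b) + 1)/sqrt(sin(b) - 1)


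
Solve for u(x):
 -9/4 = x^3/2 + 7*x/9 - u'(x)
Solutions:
 u(x) = C1 + x^4/8 + 7*x^2/18 + 9*x/4


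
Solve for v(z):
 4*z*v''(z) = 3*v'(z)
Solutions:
 v(z) = C1 + C2*z^(7/4)


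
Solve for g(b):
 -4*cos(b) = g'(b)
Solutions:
 g(b) = C1 - 4*sin(b)


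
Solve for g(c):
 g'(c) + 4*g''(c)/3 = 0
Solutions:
 g(c) = C1 + C2*exp(-3*c/4)


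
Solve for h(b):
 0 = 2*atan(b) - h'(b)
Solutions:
 h(b) = C1 + 2*b*atan(b) - log(b^2 + 1)


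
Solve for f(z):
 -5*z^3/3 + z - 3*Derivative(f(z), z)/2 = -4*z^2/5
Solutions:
 f(z) = C1 - 5*z^4/18 + 8*z^3/45 + z^2/3


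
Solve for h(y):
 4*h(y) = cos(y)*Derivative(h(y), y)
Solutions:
 h(y) = C1*(sin(y)^2 + 2*sin(y) + 1)/(sin(y)^2 - 2*sin(y) + 1)


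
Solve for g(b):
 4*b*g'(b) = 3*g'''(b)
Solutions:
 g(b) = C1 + Integral(C2*airyai(6^(2/3)*b/3) + C3*airybi(6^(2/3)*b/3), b)


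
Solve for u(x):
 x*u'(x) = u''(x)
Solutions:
 u(x) = C1 + C2*erfi(sqrt(2)*x/2)


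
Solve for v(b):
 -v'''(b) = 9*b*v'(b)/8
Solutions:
 v(b) = C1 + Integral(C2*airyai(-3^(2/3)*b/2) + C3*airybi(-3^(2/3)*b/2), b)


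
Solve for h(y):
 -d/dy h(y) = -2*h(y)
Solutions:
 h(y) = C1*exp(2*y)


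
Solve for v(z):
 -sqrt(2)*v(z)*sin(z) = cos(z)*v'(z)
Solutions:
 v(z) = C1*cos(z)^(sqrt(2))


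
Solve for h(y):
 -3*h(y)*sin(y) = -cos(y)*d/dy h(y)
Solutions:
 h(y) = C1/cos(y)^3


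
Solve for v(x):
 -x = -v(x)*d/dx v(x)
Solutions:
 v(x) = -sqrt(C1 + x^2)
 v(x) = sqrt(C1 + x^2)


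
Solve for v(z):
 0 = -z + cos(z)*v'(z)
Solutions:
 v(z) = C1 + Integral(z/cos(z), z)


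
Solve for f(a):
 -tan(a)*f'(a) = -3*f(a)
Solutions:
 f(a) = C1*sin(a)^3


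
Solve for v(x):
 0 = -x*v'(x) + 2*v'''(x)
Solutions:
 v(x) = C1 + Integral(C2*airyai(2^(2/3)*x/2) + C3*airybi(2^(2/3)*x/2), x)


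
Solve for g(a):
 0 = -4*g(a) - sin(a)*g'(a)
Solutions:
 g(a) = C1*(cos(a)^2 + 2*cos(a) + 1)/(cos(a)^2 - 2*cos(a) + 1)


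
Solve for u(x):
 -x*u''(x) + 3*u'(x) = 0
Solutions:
 u(x) = C1 + C2*x^4


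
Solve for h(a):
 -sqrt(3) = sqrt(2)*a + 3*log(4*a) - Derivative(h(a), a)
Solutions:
 h(a) = C1 + sqrt(2)*a^2/2 + 3*a*log(a) - 3*a + sqrt(3)*a + a*log(64)


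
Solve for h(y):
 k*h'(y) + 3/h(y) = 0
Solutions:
 h(y) = -sqrt(C1 - 6*y/k)
 h(y) = sqrt(C1 - 6*y/k)


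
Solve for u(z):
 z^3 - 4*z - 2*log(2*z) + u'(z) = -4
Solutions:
 u(z) = C1 - z^4/4 + 2*z^2 + 2*z*log(z) - 6*z + z*log(4)


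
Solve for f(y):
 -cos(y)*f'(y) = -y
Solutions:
 f(y) = C1 + Integral(y/cos(y), y)


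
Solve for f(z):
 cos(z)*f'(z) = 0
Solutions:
 f(z) = C1


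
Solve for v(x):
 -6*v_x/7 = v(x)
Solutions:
 v(x) = C1*exp(-7*x/6)


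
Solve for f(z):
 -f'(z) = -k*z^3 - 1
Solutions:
 f(z) = C1 + k*z^4/4 + z


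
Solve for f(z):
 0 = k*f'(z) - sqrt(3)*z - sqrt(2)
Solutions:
 f(z) = C1 + sqrt(3)*z^2/(2*k) + sqrt(2)*z/k


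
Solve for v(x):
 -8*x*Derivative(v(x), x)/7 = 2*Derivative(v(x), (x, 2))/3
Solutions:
 v(x) = C1 + C2*erf(sqrt(42)*x/7)


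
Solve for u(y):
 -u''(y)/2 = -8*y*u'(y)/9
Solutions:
 u(y) = C1 + C2*erfi(2*sqrt(2)*y/3)


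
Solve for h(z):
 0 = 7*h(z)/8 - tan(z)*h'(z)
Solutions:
 h(z) = C1*sin(z)^(7/8)


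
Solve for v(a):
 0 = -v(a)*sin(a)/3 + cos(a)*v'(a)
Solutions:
 v(a) = C1/cos(a)^(1/3)


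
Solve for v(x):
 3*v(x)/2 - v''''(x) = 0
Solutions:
 v(x) = C1*exp(-2^(3/4)*3^(1/4)*x/2) + C2*exp(2^(3/4)*3^(1/4)*x/2) + C3*sin(2^(3/4)*3^(1/4)*x/2) + C4*cos(2^(3/4)*3^(1/4)*x/2)


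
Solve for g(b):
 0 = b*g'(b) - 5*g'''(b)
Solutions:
 g(b) = C1 + Integral(C2*airyai(5^(2/3)*b/5) + C3*airybi(5^(2/3)*b/5), b)


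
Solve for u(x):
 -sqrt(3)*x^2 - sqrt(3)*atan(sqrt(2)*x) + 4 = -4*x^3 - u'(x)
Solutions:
 u(x) = C1 - x^4 + sqrt(3)*x^3/3 - 4*x + sqrt(3)*(x*atan(sqrt(2)*x) - sqrt(2)*log(2*x^2 + 1)/4)


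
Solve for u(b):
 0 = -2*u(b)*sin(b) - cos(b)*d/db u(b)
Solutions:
 u(b) = C1*cos(b)^2


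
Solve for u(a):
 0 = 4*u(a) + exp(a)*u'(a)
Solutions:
 u(a) = C1*exp(4*exp(-a))


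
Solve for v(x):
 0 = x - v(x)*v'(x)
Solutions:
 v(x) = -sqrt(C1 + x^2)
 v(x) = sqrt(C1 + x^2)


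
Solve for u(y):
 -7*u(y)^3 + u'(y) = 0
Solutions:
 u(y) = -sqrt(2)*sqrt(-1/(C1 + 7*y))/2
 u(y) = sqrt(2)*sqrt(-1/(C1 + 7*y))/2


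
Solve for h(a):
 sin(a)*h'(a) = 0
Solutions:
 h(a) = C1


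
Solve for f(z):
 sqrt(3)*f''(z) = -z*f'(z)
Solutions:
 f(z) = C1 + C2*erf(sqrt(2)*3^(3/4)*z/6)


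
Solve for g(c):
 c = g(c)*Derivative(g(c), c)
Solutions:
 g(c) = -sqrt(C1 + c^2)
 g(c) = sqrt(C1 + c^2)


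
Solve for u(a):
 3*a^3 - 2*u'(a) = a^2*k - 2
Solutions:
 u(a) = C1 + 3*a^4/8 - a^3*k/6 + a


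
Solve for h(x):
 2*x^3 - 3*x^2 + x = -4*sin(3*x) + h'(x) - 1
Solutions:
 h(x) = C1 + x^4/2 - x^3 + x^2/2 + x - 4*cos(3*x)/3


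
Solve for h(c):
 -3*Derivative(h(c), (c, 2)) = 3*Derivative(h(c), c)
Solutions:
 h(c) = C1 + C2*exp(-c)


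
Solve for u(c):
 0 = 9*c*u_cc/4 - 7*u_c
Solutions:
 u(c) = C1 + C2*c^(37/9)


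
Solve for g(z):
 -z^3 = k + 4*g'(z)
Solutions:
 g(z) = C1 - k*z/4 - z^4/16


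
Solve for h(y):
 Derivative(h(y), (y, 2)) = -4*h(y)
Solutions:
 h(y) = C1*sin(2*y) + C2*cos(2*y)


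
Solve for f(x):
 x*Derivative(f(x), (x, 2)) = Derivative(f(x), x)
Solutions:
 f(x) = C1 + C2*x^2


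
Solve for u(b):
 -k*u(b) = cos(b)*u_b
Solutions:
 u(b) = C1*exp(k*(log(sin(b) - 1) - log(sin(b) + 1))/2)


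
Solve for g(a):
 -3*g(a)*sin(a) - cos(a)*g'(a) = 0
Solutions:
 g(a) = C1*cos(a)^3


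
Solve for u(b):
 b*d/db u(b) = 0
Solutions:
 u(b) = C1


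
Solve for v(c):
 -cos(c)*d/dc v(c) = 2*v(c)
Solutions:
 v(c) = C1*(sin(c) - 1)/(sin(c) + 1)


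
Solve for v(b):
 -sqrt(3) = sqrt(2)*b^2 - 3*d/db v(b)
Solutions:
 v(b) = C1 + sqrt(2)*b^3/9 + sqrt(3)*b/3


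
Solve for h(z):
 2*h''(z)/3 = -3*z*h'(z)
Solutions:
 h(z) = C1 + C2*erf(3*z/2)


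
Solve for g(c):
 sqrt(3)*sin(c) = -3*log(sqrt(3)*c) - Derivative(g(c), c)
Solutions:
 g(c) = C1 - 3*c*log(c) - 3*c*log(3)/2 + 3*c + sqrt(3)*cos(c)


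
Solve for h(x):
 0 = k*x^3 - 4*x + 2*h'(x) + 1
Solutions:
 h(x) = C1 - k*x^4/8 + x^2 - x/2


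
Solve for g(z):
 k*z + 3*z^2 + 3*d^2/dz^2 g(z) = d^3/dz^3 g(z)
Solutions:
 g(z) = C1 + C2*z + C3*exp(3*z) - z^4/12 + z^3*(-k - 2)/18 + z^2*(-k - 2)/18


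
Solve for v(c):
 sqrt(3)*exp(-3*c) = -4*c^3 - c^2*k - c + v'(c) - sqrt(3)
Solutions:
 v(c) = C1 + c^4 + c^3*k/3 + c^2/2 + sqrt(3)*c - sqrt(3)*exp(-3*c)/3


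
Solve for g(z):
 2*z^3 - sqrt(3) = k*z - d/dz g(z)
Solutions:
 g(z) = C1 + k*z^2/2 - z^4/2 + sqrt(3)*z


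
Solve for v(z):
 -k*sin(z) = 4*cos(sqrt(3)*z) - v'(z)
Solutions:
 v(z) = C1 - k*cos(z) + 4*sqrt(3)*sin(sqrt(3)*z)/3


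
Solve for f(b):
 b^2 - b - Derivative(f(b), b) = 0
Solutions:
 f(b) = C1 + b^3/3 - b^2/2


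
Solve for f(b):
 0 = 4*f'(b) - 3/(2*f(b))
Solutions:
 f(b) = -sqrt(C1 + 3*b)/2
 f(b) = sqrt(C1 + 3*b)/2


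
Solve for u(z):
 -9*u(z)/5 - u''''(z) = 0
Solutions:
 u(z) = (C1*sin(5^(3/4)*sqrt(6)*z/10) + C2*cos(5^(3/4)*sqrt(6)*z/10))*exp(-5^(3/4)*sqrt(6)*z/10) + (C3*sin(5^(3/4)*sqrt(6)*z/10) + C4*cos(5^(3/4)*sqrt(6)*z/10))*exp(5^(3/4)*sqrt(6)*z/10)


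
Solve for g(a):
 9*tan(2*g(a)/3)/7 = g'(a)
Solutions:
 g(a) = -3*asin(C1*exp(6*a/7))/2 + 3*pi/2
 g(a) = 3*asin(C1*exp(6*a/7))/2


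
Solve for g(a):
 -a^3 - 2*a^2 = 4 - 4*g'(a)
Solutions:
 g(a) = C1 + a^4/16 + a^3/6 + a


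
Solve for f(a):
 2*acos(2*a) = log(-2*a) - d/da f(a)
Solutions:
 f(a) = C1 + a*log(-a) - 2*a*acos(2*a) - a + a*log(2) + sqrt(1 - 4*a^2)


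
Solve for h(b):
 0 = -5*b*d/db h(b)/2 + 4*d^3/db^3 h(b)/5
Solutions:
 h(b) = C1 + Integral(C2*airyai(5^(2/3)*b/2) + C3*airybi(5^(2/3)*b/2), b)


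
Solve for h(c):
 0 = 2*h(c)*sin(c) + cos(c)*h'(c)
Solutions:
 h(c) = C1*cos(c)^2


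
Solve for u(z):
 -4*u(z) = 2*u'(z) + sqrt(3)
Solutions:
 u(z) = C1*exp(-2*z) - sqrt(3)/4


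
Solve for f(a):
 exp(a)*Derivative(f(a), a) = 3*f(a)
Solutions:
 f(a) = C1*exp(-3*exp(-a))


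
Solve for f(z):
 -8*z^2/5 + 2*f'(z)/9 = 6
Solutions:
 f(z) = C1 + 12*z^3/5 + 27*z


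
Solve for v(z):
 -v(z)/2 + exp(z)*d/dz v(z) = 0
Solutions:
 v(z) = C1*exp(-exp(-z)/2)


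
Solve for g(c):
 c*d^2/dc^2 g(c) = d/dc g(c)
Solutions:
 g(c) = C1 + C2*c^2


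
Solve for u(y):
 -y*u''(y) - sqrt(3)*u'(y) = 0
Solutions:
 u(y) = C1 + C2*y^(1 - sqrt(3))


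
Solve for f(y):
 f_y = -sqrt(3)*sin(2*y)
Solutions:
 f(y) = C1 + sqrt(3)*cos(2*y)/2


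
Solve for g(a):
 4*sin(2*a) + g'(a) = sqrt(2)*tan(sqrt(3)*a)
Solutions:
 g(a) = C1 - sqrt(6)*log(cos(sqrt(3)*a))/3 + 2*cos(2*a)


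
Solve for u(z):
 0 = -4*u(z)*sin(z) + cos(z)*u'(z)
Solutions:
 u(z) = C1/cos(z)^4


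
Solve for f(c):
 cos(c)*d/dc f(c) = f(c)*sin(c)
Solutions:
 f(c) = C1/cos(c)


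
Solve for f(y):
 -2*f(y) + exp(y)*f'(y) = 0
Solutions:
 f(y) = C1*exp(-2*exp(-y))


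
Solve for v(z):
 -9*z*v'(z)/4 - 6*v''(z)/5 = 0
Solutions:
 v(z) = C1 + C2*erf(sqrt(15)*z/4)


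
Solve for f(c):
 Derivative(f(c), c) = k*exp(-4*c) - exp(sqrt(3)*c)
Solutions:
 f(c) = C1 - k*exp(-4*c)/4 - sqrt(3)*exp(sqrt(3)*c)/3


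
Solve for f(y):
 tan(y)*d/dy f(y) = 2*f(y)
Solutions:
 f(y) = C1*sin(y)^2


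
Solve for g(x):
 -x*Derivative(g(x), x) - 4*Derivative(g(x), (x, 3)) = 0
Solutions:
 g(x) = C1 + Integral(C2*airyai(-2^(1/3)*x/2) + C3*airybi(-2^(1/3)*x/2), x)


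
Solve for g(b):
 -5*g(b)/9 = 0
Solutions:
 g(b) = 0


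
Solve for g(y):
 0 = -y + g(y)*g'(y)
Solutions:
 g(y) = -sqrt(C1 + y^2)
 g(y) = sqrt(C1 + y^2)


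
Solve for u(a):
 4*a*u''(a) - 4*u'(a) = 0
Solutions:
 u(a) = C1 + C2*a^2


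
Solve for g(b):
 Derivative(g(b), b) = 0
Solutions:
 g(b) = C1


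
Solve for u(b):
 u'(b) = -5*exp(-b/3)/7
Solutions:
 u(b) = C1 + 15*exp(-b/3)/7


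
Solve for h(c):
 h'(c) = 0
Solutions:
 h(c) = C1


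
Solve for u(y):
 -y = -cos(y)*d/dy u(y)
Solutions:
 u(y) = C1 + Integral(y/cos(y), y)
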